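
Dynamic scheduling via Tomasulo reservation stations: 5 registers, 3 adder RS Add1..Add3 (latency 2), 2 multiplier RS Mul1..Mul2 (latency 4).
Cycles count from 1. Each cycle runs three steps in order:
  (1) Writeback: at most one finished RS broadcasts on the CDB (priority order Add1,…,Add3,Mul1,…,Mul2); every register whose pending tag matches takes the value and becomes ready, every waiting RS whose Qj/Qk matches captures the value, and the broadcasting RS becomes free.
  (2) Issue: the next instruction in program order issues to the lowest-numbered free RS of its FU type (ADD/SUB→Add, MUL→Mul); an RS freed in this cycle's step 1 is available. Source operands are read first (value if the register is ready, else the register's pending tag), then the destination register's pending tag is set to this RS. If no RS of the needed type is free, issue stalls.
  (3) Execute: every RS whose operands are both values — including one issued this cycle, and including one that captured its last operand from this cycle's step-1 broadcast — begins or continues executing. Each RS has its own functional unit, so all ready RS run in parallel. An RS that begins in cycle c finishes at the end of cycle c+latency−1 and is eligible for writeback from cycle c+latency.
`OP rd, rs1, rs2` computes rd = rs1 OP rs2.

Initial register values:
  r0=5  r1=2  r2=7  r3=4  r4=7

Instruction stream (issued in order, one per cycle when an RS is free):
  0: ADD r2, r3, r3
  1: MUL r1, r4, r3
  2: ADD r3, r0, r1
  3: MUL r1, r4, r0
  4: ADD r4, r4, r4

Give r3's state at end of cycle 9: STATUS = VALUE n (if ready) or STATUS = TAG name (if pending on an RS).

STATUS = VALUE 33

cycle 1: issue ADD r2<-Add1 // r0:5,r1:2,r2:Add1,r3:4,r4:7
cycle 2: issue MUL r1<-Mul1 // r0:5,r1:Mul1,r2:Add1,r3:4,r4:7
cycle 3: CDB Add1=8; issue ADD r3<-Add1 // r0:5,r1:Mul1,r2:8,r3:Add1,r4:7
cycle 4: issue MUL r1<-Mul2 // r0:5,r1:Mul2,r2:8,r3:Add1,r4:7
cycle 5: issue ADD r4<-Add2 // r0:5,r1:Mul2,r2:8,r3:Add1,r4:Add2
cycle 6: CDB Mul1=28 // r0:5,r1:Mul2,r2:8,r3:Add1,r4:Add2
cycle 7: CDB Add2=14 // r0:5,r1:Mul2,r2:8,r3:Add1,r4:14
cycle 8: CDB Add1=33 // r0:5,r1:Mul2,r2:8,r3:33,r4:14
cycle 9: CDB Mul2=35 // r0:5,r1:35,r2:8,r3:33,r4:14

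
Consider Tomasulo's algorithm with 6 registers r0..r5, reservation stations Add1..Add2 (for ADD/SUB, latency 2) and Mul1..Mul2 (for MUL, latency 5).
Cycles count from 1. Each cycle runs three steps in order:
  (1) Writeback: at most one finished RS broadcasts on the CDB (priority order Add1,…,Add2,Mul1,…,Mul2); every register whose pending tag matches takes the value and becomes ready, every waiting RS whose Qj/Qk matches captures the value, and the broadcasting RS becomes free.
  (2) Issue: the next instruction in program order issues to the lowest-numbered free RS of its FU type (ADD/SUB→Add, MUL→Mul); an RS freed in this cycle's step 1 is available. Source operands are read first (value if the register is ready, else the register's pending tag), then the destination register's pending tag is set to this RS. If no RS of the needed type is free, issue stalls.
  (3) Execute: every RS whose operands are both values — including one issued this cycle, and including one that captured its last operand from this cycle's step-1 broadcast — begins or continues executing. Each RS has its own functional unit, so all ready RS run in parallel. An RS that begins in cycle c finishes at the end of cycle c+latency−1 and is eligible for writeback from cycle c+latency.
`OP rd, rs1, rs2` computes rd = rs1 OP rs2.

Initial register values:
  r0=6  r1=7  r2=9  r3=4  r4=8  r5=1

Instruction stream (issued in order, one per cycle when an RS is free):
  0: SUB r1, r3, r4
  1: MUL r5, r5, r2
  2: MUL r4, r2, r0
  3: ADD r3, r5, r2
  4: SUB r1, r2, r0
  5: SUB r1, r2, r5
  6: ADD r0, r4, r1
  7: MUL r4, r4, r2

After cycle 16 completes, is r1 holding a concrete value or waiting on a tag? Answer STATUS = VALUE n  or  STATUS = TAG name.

c1: issue SUB r1<-Add1 | r0:6,r1:Add1,r2:9,r3:4,r4:8,r5:1
c2: issue MUL r5<-Mul1 | r0:6,r1:Add1,r2:9,r3:4,r4:8,r5:Mul1
c3: CDB Add1=-4; issue MUL r4<-Mul2 | r0:6,r1:-4,r2:9,r3:4,r4:Mul2,r5:Mul1
c4: issue ADD r3<-Add1 | r0:6,r1:-4,r2:9,r3:Add1,r4:Mul2,r5:Mul1
c5: issue SUB r1<-Add2 | r0:6,r1:Add2,r2:9,r3:Add1,r4:Mul2,r5:Mul1
c6: stall | r0:6,r1:Add2,r2:9,r3:Add1,r4:Mul2,r5:Mul1
c7: CDB Add2=3; issue SUB r1<-Add2 | r0:6,r1:Add2,r2:9,r3:Add1,r4:Mul2,r5:Mul1
c8: CDB Mul1=9; stall | r0:6,r1:Add2,r2:9,r3:Add1,r4:Mul2,r5:9
c9: CDB Mul2=54; stall | r0:6,r1:Add2,r2:9,r3:Add1,r4:54,r5:9
c10: CDB Add1=18; issue ADD r0<-Add1 | r0:Add1,r1:Add2,r2:9,r3:18,r4:54,r5:9
c11: CDB Add2=0; issue MUL r4<-Mul1 | r0:Add1,r1:0,r2:9,r3:18,r4:Mul1,r5:9
c12: - | r0:Add1,r1:0,r2:9,r3:18,r4:Mul1,r5:9
c13: CDB Add1=54 | r0:54,r1:0,r2:9,r3:18,r4:Mul1,r5:9
c14: - | r0:54,r1:0,r2:9,r3:18,r4:Mul1,r5:9
c15: - | r0:54,r1:0,r2:9,r3:18,r4:Mul1,r5:9
c16: CDB Mul1=486 | r0:54,r1:0,r2:9,r3:18,r4:486,r5:9

STATUS = VALUE 0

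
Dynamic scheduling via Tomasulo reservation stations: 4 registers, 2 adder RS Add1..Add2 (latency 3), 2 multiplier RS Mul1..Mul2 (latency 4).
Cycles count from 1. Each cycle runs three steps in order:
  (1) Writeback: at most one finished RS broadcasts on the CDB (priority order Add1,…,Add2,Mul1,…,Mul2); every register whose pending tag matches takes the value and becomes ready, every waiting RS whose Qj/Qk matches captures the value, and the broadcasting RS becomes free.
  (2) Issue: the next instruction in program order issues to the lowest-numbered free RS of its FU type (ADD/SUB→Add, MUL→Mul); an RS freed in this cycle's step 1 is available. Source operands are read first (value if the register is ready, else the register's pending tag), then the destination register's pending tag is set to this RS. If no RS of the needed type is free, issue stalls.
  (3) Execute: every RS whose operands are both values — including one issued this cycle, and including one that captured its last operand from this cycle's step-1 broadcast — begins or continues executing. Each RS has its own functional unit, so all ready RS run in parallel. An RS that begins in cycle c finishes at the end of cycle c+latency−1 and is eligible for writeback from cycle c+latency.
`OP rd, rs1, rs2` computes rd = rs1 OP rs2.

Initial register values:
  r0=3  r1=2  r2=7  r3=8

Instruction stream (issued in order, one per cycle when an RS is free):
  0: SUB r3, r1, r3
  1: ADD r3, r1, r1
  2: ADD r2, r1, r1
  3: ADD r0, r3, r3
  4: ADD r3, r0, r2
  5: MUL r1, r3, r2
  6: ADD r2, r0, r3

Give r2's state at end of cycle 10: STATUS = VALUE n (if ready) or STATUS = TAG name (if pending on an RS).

cycle 1: issue SUB r3<-Add1 // r0:3,r1:2,r2:7,r3:Add1
cycle 2: issue ADD r3<-Add2 // r0:3,r1:2,r2:7,r3:Add2
cycle 3: stall // r0:3,r1:2,r2:7,r3:Add2
cycle 4: CDB Add1=-6; issue ADD r2<-Add1 // r0:3,r1:2,r2:Add1,r3:Add2
cycle 5: CDB Add2=4; issue ADD r0<-Add2 // r0:Add2,r1:2,r2:Add1,r3:4
cycle 6: stall // r0:Add2,r1:2,r2:Add1,r3:4
cycle 7: CDB Add1=4; issue ADD r3<-Add1 // r0:Add2,r1:2,r2:4,r3:Add1
cycle 8: CDB Add2=8; issue MUL r1<-Mul1 // r0:8,r1:Mul1,r2:4,r3:Add1
cycle 9: issue ADD r2<-Add2 // r0:8,r1:Mul1,r2:Add2,r3:Add1
cycle 10: - // r0:8,r1:Mul1,r2:Add2,r3:Add1

STATUS = TAG Add2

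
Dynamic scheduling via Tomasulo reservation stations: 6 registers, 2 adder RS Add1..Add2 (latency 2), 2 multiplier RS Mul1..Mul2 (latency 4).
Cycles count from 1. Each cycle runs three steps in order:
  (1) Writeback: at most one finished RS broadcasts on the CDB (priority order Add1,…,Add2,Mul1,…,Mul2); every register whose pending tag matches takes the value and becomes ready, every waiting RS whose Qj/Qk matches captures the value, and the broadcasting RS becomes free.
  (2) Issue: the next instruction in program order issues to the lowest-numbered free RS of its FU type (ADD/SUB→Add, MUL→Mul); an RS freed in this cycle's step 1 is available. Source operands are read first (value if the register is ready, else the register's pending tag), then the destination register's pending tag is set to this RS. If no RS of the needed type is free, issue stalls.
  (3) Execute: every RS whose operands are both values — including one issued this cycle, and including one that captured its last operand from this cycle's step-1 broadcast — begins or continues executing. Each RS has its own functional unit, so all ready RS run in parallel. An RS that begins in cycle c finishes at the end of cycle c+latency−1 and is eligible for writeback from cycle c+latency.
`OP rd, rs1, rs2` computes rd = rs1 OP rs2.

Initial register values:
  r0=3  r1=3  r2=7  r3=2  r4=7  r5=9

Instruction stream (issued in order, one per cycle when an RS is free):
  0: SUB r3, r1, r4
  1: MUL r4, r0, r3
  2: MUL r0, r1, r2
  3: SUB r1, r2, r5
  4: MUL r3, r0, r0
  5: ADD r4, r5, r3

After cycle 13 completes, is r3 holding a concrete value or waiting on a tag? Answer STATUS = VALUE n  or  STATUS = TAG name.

STATUS = VALUE 441

  c1: issue SUB r3<-Add1  regs: r0:3,r1:3,r2:7,r3:Add1,r4:7,r5:9
  c2: issue MUL r4<-Mul1  regs: r0:3,r1:3,r2:7,r3:Add1,r4:Mul1,r5:9
  c3: CDB Add1=-4; issue MUL r0<-Mul2  regs: r0:Mul2,r1:3,r2:7,r3:-4,r4:Mul1,r5:9
  c4: issue SUB r1<-Add1  regs: r0:Mul2,r1:Add1,r2:7,r3:-4,r4:Mul1,r5:9
  c5: stall  regs: r0:Mul2,r1:Add1,r2:7,r3:-4,r4:Mul1,r5:9
  c6: CDB Add1=-2; stall  regs: r0:Mul2,r1:-2,r2:7,r3:-4,r4:Mul1,r5:9
  c7: CDB Mul1=-12; issue MUL r3<-Mul1  regs: r0:Mul2,r1:-2,r2:7,r3:Mul1,r4:-12,r5:9
  c8: CDB Mul2=21; issue ADD r4<-Add1  regs: r0:21,r1:-2,r2:7,r3:Mul1,r4:Add1,r5:9
  c9: -  regs: r0:21,r1:-2,r2:7,r3:Mul1,r4:Add1,r5:9
  c10: -  regs: r0:21,r1:-2,r2:7,r3:Mul1,r4:Add1,r5:9
  c11: -  regs: r0:21,r1:-2,r2:7,r3:Mul1,r4:Add1,r5:9
  c12: CDB Mul1=441  regs: r0:21,r1:-2,r2:7,r3:441,r4:Add1,r5:9
  c13: -  regs: r0:21,r1:-2,r2:7,r3:441,r4:Add1,r5:9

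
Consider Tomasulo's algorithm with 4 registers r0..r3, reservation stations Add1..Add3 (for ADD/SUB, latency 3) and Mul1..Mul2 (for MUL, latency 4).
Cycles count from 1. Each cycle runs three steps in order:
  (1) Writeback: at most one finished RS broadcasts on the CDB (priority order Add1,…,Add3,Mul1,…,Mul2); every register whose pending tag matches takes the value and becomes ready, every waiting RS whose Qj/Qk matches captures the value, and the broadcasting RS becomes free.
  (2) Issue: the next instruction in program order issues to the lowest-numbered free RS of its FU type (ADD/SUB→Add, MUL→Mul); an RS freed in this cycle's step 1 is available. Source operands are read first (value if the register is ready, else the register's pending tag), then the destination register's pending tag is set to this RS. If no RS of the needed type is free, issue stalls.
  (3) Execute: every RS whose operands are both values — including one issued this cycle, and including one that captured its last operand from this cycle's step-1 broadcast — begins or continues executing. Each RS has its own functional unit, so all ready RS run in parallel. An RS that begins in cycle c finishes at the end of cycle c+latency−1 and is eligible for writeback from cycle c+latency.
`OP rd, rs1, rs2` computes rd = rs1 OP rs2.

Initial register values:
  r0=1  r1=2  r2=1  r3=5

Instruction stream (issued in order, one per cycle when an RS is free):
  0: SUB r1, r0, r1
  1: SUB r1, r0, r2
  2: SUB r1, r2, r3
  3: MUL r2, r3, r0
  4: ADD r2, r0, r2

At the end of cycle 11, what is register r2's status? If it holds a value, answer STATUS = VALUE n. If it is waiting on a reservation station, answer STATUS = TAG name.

c1: issue SUB r1<-Add1 | r0:1,r1:Add1,r2:1,r3:5
c2: issue SUB r1<-Add2 | r0:1,r1:Add2,r2:1,r3:5
c3: issue SUB r1<-Add3 | r0:1,r1:Add3,r2:1,r3:5
c4: CDB Add1=-1; issue MUL r2<-Mul1 | r0:1,r1:Add3,r2:Mul1,r3:5
c5: CDB Add2=0; issue ADD r2<-Add1 | r0:1,r1:Add3,r2:Add1,r3:5
c6: CDB Add3=-4 | r0:1,r1:-4,r2:Add1,r3:5
c7: - | r0:1,r1:-4,r2:Add1,r3:5
c8: CDB Mul1=5 | r0:1,r1:-4,r2:Add1,r3:5
c9: - | r0:1,r1:-4,r2:Add1,r3:5
c10: - | r0:1,r1:-4,r2:Add1,r3:5
c11: CDB Add1=6 | r0:1,r1:-4,r2:6,r3:5

STATUS = VALUE 6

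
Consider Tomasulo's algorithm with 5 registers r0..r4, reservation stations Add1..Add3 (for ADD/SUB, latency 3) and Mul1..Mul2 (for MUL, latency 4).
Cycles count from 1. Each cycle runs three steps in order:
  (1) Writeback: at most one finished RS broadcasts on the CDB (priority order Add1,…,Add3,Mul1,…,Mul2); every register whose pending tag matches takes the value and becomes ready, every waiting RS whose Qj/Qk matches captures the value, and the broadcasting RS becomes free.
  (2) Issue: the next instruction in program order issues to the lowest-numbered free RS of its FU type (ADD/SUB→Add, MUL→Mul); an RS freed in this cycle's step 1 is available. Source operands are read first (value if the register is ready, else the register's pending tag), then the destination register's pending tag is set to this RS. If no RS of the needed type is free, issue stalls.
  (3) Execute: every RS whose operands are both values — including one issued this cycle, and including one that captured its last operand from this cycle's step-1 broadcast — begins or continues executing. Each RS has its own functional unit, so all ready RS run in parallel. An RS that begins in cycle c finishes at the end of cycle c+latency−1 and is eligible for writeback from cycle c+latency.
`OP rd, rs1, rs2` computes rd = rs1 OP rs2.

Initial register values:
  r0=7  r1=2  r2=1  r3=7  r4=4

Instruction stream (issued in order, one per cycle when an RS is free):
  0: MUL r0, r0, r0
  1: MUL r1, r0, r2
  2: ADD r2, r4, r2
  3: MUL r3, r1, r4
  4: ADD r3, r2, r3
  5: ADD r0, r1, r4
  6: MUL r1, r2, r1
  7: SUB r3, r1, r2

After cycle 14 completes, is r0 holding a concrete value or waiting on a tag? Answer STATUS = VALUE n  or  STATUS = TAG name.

c1: issue MUL r0<-Mul1 | r0:Mul1,r1:2,r2:1,r3:7,r4:4
c2: issue MUL r1<-Mul2 | r0:Mul1,r1:Mul2,r2:1,r3:7,r4:4
c3: issue ADD r2<-Add1 | r0:Mul1,r1:Mul2,r2:Add1,r3:7,r4:4
c4: stall | r0:Mul1,r1:Mul2,r2:Add1,r3:7,r4:4
c5: CDB Mul1=49; issue MUL r3<-Mul1 | r0:49,r1:Mul2,r2:Add1,r3:Mul1,r4:4
c6: CDB Add1=5; issue ADD r3<-Add1 | r0:49,r1:Mul2,r2:5,r3:Add1,r4:4
c7: issue ADD r0<-Add2 | r0:Add2,r1:Mul2,r2:5,r3:Add1,r4:4
c8: stall | r0:Add2,r1:Mul2,r2:5,r3:Add1,r4:4
c9: CDB Mul2=49; issue MUL r1<-Mul2 | r0:Add2,r1:Mul2,r2:5,r3:Add1,r4:4
c10: issue SUB r3<-Add3 | r0:Add2,r1:Mul2,r2:5,r3:Add3,r4:4
c11: - | r0:Add2,r1:Mul2,r2:5,r3:Add3,r4:4
c12: CDB Add2=53 | r0:53,r1:Mul2,r2:5,r3:Add3,r4:4
c13: CDB Mul1=196 | r0:53,r1:Mul2,r2:5,r3:Add3,r4:4
c14: CDB Mul2=245 | r0:53,r1:245,r2:5,r3:Add3,r4:4

STATUS = VALUE 53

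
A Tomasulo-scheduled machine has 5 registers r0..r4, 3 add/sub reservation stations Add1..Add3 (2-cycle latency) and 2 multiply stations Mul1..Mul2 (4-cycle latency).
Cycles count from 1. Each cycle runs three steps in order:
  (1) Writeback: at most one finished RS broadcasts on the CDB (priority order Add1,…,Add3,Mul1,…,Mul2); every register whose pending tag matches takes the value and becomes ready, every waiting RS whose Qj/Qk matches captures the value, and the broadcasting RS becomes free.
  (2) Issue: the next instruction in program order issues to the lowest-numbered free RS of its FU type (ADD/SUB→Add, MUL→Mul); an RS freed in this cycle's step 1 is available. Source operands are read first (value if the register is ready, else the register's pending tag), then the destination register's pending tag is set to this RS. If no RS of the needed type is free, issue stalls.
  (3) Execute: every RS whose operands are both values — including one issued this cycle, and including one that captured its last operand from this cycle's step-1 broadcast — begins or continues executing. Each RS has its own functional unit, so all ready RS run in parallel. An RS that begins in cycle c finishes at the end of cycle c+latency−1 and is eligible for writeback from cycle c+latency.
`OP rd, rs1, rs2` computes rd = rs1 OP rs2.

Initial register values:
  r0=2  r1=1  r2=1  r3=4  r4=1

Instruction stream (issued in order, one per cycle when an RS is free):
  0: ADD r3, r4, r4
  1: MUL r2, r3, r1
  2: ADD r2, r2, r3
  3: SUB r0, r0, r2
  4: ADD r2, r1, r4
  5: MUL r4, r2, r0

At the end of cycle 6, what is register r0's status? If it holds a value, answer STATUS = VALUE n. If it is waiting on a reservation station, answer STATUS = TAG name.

  c1: issue ADD r3<-Add1  regs: r0:2,r1:1,r2:1,r3:Add1,r4:1
  c2: issue MUL r2<-Mul1  regs: r0:2,r1:1,r2:Mul1,r3:Add1,r4:1
  c3: CDB Add1=2; issue ADD r2<-Add1  regs: r0:2,r1:1,r2:Add1,r3:2,r4:1
  c4: issue SUB r0<-Add2  regs: r0:Add2,r1:1,r2:Add1,r3:2,r4:1
  c5: issue ADD r2<-Add3  regs: r0:Add2,r1:1,r2:Add3,r3:2,r4:1
  c6: issue MUL r4<-Mul2  regs: r0:Add2,r1:1,r2:Add3,r3:2,r4:Mul2

STATUS = TAG Add2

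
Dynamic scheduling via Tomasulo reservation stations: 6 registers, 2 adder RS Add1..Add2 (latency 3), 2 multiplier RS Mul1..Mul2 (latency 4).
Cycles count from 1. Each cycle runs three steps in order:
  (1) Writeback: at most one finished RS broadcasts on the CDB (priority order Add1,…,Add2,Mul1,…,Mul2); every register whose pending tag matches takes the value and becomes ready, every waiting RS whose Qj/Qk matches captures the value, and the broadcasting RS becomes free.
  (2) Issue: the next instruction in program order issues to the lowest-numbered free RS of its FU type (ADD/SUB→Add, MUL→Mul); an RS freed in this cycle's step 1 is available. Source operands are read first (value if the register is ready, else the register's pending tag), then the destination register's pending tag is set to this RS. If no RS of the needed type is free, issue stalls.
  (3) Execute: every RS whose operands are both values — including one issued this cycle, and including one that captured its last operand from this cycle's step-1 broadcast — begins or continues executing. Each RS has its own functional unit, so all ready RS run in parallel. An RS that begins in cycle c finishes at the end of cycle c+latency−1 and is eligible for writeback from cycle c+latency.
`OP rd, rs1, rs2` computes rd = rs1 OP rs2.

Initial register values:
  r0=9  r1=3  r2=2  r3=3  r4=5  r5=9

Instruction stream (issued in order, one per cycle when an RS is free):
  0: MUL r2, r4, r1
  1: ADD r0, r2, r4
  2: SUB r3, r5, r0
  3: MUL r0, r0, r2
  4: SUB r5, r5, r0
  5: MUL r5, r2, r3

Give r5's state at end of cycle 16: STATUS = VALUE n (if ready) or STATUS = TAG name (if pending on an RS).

  c1: issue MUL r2<-Mul1  regs: r0:9,r1:3,r2:Mul1,r3:3,r4:5,r5:9
  c2: issue ADD r0<-Add1  regs: r0:Add1,r1:3,r2:Mul1,r3:3,r4:5,r5:9
  c3: issue SUB r3<-Add2  regs: r0:Add1,r1:3,r2:Mul1,r3:Add2,r4:5,r5:9
  c4: issue MUL r0<-Mul2  regs: r0:Mul2,r1:3,r2:Mul1,r3:Add2,r4:5,r5:9
  c5: CDB Mul1=15; stall  regs: r0:Mul2,r1:3,r2:15,r3:Add2,r4:5,r5:9
  c6: stall  regs: r0:Mul2,r1:3,r2:15,r3:Add2,r4:5,r5:9
  c7: stall  regs: r0:Mul2,r1:3,r2:15,r3:Add2,r4:5,r5:9
  c8: CDB Add1=20; issue SUB r5<-Add1  regs: r0:Mul2,r1:3,r2:15,r3:Add2,r4:5,r5:Add1
  c9: issue MUL r5<-Mul1  regs: r0:Mul2,r1:3,r2:15,r3:Add2,r4:5,r5:Mul1
  c10: -  regs: r0:Mul2,r1:3,r2:15,r3:Add2,r4:5,r5:Mul1
  c11: CDB Add2=-11  regs: r0:Mul2,r1:3,r2:15,r3:-11,r4:5,r5:Mul1
  c12: CDB Mul2=300  regs: r0:300,r1:3,r2:15,r3:-11,r4:5,r5:Mul1
  c13: -  regs: r0:300,r1:3,r2:15,r3:-11,r4:5,r5:Mul1
  c14: -  regs: r0:300,r1:3,r2:15,r3:-11,r4:5,r5:Mul1
  c15: CDB Add1=-291  regs: r0:300,r1:3,r2:15,r3:-11,r4:5,r5:Mul1
  c16: CDB Mul1=-165  regs: r0:300,r1:3,r2:15,r3:-11,r4:5,r5:-165

STATUS = VALUE -165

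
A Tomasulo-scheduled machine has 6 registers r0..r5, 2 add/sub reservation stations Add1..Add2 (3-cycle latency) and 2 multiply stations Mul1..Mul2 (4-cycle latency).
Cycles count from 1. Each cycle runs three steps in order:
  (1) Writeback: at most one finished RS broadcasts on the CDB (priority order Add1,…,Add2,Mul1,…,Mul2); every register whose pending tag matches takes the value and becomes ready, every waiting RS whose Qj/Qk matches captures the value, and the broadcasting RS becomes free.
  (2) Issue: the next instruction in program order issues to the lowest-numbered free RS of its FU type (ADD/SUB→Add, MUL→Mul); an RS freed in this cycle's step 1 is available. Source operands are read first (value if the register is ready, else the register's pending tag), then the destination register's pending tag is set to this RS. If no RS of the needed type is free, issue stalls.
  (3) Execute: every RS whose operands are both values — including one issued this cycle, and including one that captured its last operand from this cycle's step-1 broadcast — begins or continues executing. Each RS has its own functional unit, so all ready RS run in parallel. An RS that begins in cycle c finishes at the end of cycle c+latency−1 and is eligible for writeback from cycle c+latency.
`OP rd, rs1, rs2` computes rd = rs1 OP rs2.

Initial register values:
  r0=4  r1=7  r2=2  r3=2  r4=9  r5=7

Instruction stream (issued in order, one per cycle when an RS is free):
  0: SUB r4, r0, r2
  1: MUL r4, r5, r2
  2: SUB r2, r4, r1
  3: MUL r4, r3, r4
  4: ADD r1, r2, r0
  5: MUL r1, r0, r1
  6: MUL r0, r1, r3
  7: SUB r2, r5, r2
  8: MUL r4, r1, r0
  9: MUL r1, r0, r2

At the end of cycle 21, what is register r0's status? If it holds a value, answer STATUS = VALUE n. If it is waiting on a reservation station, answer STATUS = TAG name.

STATUS = VALUE 88

c1: issue SUB r4<-Add1 | r0:4,r1:7,r2:2,r3:2,r4:Add1,r5:7
c2: issue MUL r4<-Mul1 | r0:4,r1:7,r2:2,r3:2,r4:Mul1,r5:7
c3: issue SUB r2<-Add2 | r0:4,r1:7,r2:Add2,r3:2,r4:Mul1,r5:7
c4: CDB Add1=2; issue MUL r4<-Mul2 | r0:4,r1:7,r2:Add2,r3:2,r4:Mul2,r5:7
c5: issue ADD r1<-Add1 | r0:4,r1:Add1,r2:Add2,r3:2,r4:Mul2,r5:7
c6: CDB Mul1=14; issue MUL r1<-Mul1 | r0:4,r1:Mul1,r2:Add2,r3:2,r4:Mul2,r5:7
c7: stall | r0:4,r1:Mul1,r2:Add2,r3:2,r4:Mul2,r5:7
c8: stall | r0:4,r1:Mul1,r2:Add2,r3:2,r4:Mul2,r5:7
c9: CDB Add2=7; stall | r0:4,r1:Mul1,r2:7,r3:2,r4:Mul2,r5:7
c10: CDB Mul2=28; issue MUL r0<-Mul2 | r0:Mul2,r1:Mul1,r2:7,r3:2,r4:28,r5:7
c11: issue SUB r2<-Add2 | r0:Mul2,r1:Mul1,r2:Add2,r3:2,r4:28,r5:7
c12: CDB Add1=11; stall | r0:Mul2,r1:Mul1,r2:Add2,r3:2,r4:28,r5:7
c13: stall | r0:Mul2,r1:Mul1,r2:Add2,r3:2,r4:28,r5:7
c14: CDB Add2=0; stall | r0:Mul2,r1:Mul1,r2:0,r3:2,r4:28,r5:7
c15: stall | r0:Mul2,r1:Mul1,r2:0,r3:2,r4:28,r5:7
c16: CDB Mul1=44; issue MUL r4<-Mul1 | r0:Mul2,r1:44,r2:0,r3:2,r4:Mul1,r5:7
c17: stall | r0:Mul2,r1:44,r2:0,r3:2,r4:Mul1,r5:7
c18: stall | r0:Mul2,r1:44,r2:0,r3:2,r4:Mul1,r5:7
c19: stall | r0:Mul2,r1:44,r2:0,r3:2,r4:Mul1,r5:7
c20: CDB Mul2=88; issue MUL r1<-Mul2 | r0:88,r1:Mul2,r2:0,r3:2,r4:Mul1,r5:7
c21: - | r0:88,r1:Mul2,r2:0,r3:2,r4:Mul1,r5:7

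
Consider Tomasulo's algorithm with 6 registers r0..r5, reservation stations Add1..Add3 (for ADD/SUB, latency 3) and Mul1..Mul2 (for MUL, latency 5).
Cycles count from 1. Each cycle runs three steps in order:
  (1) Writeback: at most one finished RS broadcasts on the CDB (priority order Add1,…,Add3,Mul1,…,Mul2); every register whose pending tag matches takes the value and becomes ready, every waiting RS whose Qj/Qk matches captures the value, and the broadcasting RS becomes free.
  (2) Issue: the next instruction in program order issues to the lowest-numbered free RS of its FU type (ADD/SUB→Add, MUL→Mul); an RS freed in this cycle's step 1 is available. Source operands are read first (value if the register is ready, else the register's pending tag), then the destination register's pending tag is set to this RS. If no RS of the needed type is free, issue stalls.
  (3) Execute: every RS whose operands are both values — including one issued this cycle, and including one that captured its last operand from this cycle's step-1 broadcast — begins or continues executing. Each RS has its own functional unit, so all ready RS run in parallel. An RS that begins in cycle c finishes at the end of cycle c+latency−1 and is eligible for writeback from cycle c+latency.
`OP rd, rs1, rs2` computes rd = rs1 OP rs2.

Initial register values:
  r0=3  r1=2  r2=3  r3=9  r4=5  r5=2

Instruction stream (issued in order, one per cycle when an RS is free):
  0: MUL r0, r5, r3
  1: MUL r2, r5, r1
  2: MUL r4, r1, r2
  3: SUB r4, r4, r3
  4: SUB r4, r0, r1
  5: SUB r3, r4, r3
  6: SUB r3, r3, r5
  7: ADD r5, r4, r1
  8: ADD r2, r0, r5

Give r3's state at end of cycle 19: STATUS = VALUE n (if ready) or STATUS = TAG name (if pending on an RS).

cycle 1: issue MUL r0<-Mul1 // r0:Mul1,r1:2,r2:3,r3:9,r4:5,r5:2
cycle 2: issue MUL r2<-Mul2 // r0:Mul1,r1:2,r2:Mul2,r3:9,r4:5,r5:2
cycle 3: stall // r0:Mul1,r1:2,r2:Mul2,r3:9,r4:5,r5:2
cycle 4: stall // r0:Mul1,r1:2,r2:Mul2,r3:9,r4:5,r5:2
cycle 5: stall // r0:Mul1,r1:2,r2:Mul2,r3:9,r4:5,r5:2
cycle 6: CDB Mul1=18; issue MUL r4<-Mul1 // r0:18,r1:2,r2:Mul2,r3:9,r4:Mul1,r5:2
cycle 7: CDB Mul2=4; issue SUB r4<-Add1 // r0:18,r1:2,r2:4,r3:9,r4:Add1,r5:2
cycle 8: issue SUB r4<-Add2 // r0:18,r1:2,r2:4,r3:9,r4:Add2,r5:2
cycle 9: issue SUB r3<-Add3 // r0:18,r1:2,r2:4,r3:Add3,r4:Add2,r5:2
cycle 10: stall // r0:18,r1:2,r2:4,r3:Add3,r4:Add2,r5:2
cycle 11: CDB Add2=16; issue SUB r3<-Add2 // r0:18,r1:2,r2:4,r3:Add2,r4:16,r5:2
cycle 12: CDB Mul1=8; stall // r0:18,r1:2,r2:4,r3:Add2,r4:16,r5:2
cycle 13: stall // r0:18,r1:2,r2:4,r3:Add2,r4:16,r5:2
cycle 14: CDB Add3=7; issue ADD r5<-Add3 // r0:18,r1:2,r2:4,r3:Add2,r4:16,r5:Add3
cycle 15: CDB Add1=-1; issue ADD r2<-Add1 // r0:18,r1:2,r2:Add1,r3:Add2,r4:16,r5:Add3
cycle 16: - // r0:18,r1:2,r2:Add1,r3:Add2,r4:16,r5:Add3
cycle 17: CDB Add2=5 // r0:18,r1:2,r2:Add1,r3:5,r4:16,r5:Add3
cycle 18: CDB Add3=18 // r0:18,r1:2,r2:Add1,r3:5,r4:16,r5:18
cycle 19: - // r0:18,r1:2,r2:Add1,r3:5,r4:16,r5:18

STATUS = VALUE 5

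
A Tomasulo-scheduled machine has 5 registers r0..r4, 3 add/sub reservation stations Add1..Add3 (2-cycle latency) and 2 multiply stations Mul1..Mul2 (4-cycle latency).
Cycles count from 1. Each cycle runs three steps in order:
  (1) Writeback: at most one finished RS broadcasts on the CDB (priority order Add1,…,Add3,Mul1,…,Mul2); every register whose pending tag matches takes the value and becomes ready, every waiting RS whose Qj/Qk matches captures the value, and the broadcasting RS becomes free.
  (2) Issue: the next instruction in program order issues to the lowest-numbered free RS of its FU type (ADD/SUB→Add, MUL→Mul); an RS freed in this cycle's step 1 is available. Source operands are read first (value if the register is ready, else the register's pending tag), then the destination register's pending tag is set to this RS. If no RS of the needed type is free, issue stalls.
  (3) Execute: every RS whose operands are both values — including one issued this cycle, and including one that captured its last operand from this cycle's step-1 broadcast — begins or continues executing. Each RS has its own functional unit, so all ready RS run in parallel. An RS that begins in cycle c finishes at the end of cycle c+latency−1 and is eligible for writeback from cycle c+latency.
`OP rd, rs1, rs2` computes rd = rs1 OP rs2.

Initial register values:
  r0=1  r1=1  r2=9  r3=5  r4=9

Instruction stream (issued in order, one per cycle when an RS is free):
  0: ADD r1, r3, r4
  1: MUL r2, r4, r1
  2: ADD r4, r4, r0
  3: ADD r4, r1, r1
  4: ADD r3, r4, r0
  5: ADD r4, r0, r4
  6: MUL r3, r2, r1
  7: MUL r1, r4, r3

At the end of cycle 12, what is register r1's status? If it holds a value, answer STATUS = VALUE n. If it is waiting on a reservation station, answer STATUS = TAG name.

STATUS = TAG Mul2

c1: issue ADD r1<-Add1 | r0:1,r1:Add1,r2:9,r3:5,r4:9
c2: issue MUL r2<-Mul1 | r0:1,r1:Add1,r2:Mul1,r3:5,r4:9
c3: CDB Add1=14; issue ADD r4<-Add1 | r0:1,r1:14,r2:Mul1,r3:5,r4:Add1
c4: issue ADD r4<-Add2 | r0:1,r1:14,r2:Mul1,r3:5,r4:Add2
c5: CDB Add1=10; issue ADD r3<-Add1 | r0:1,r1:14,r2:Mul1,r3:Add1,r4:Add2
c6: CDB Add2=28; issue ADD r4<-Add2 | r0:1,r1:14,r2:Mul1,r3:Add1,r4:Add2
c7: CDB Mul1=126; issue MUL r3<-Mul1 | r0:1,r1:14,r2:126,r3:Mul1,r4:Add2
c8: CDB Add1=29; issue MUL r1<-Mul2 | r0:1,r1:Mul2,r2:126,r3:Mul1,r4:Add2
c9: CDB Add2=29 | r0:1,r1:Mul2,r2:126,r3:Mul1,r4:29
c10: - | r0:1,r1:Mul2,r2:126,r3:Mul1,r4:29
c11: CDB Mul1=1764 | r0:1,r1:Mul2,r2:126,r3:1764,r4:29
c12: - | r0:1,r1:Mul2,r2:126,r3:1764,r4:29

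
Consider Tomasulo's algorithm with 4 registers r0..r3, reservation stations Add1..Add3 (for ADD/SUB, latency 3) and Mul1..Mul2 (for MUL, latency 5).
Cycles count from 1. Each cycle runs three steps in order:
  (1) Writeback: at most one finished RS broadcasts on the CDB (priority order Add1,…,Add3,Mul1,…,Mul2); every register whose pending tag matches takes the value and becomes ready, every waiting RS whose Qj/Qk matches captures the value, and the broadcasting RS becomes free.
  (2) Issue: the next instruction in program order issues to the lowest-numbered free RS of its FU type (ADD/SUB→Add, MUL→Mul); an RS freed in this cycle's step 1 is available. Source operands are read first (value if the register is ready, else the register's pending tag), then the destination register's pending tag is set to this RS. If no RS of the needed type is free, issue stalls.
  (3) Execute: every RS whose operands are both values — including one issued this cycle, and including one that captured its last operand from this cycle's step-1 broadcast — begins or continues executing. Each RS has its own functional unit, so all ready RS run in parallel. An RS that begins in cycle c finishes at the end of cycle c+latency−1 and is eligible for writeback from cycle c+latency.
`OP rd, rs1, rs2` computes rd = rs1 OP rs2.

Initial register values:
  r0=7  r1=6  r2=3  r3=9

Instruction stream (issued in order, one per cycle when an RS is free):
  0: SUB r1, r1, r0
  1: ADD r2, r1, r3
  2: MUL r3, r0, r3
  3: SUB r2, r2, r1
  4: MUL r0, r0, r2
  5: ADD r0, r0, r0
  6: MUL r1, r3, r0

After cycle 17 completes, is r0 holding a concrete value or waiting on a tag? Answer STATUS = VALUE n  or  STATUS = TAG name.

STATUS = TAG Add3

c1: issue SUB r1<-Add1 | r0:7,r1:Add1,r2:3,r3:9
c2: issue ADD r2<-Add2 | r0:7,r1:Add1,r2:Add2,r3:9
c3: issue MUL r3<-Mul1 | r0:7,r1:Add1,r2:Add2,r3:Mul1
c4: CDB Add1=-1; issue SUB r2<-Add1 | r0:7,r1:-1,r2:Add1,r3:Mul1
c5: issue MUL r0<-Mul2 | r0:Mul2,r1:-1,r2:Add1,r3:Mul1
c6: issue ADD r0<-Add3 | r0:Add3,r1:-1,r2:Add1,r3:Mul1
c7: CDB Add2=8; stall | r0:Add3,r1:-1,r2:Add1,r3:Mul1
c8: CDB Mul1=63; issue MUL r1<-Mul1 | r0:Add3,r1:Mul1,r2:Add1,r3:63
c9: - | r0:Add3,r1:Mul1,r2:Add1,r3:63
c10: CDB Add1=9 | r0:Add3,r1:Mul1,r2:9,r3:63
c11: - | r0:Add3,r1:Mul1,r2:9,r3:63
c12: - | r0:Add3,r1:Mul1,r2:9,r3:63
c13: - | r0:Add3,r1:Mul1,r2:9,r3:63
c14: - | r0:Add3,r1:Mul1,r2:9,r3:63
c15: CDB Mul2=63 | r0:Add3,r1:Mul1,r2:9,r3:63
c16: - | r0:Add3,r1:Mul1,r2:9,r3:63
c17: - | r0:Add3,r1:Mul1,r2:9,r3:63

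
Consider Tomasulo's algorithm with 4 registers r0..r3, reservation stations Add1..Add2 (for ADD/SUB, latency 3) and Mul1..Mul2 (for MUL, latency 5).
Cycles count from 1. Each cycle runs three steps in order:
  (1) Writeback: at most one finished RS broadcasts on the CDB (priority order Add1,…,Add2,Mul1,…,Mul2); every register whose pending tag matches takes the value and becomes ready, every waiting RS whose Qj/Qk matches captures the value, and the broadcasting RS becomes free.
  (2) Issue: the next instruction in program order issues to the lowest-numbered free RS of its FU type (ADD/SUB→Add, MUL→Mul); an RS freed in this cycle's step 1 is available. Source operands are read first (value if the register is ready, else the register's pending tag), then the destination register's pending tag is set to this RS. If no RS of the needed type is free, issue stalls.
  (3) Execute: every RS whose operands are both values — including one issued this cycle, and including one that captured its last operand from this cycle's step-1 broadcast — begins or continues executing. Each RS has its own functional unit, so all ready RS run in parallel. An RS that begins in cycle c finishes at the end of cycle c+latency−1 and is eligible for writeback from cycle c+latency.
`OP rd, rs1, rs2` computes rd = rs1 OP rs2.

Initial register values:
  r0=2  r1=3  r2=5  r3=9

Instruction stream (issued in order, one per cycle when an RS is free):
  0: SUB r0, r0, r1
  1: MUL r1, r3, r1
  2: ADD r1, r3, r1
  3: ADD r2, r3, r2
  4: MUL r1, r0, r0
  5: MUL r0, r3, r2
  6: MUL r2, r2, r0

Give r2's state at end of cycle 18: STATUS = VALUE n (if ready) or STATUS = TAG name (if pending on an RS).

STATUS = VALUE 1764

  c1: issue SUB r0<-Add1  regs: r0:Add1,r1:3,r2:5,r3:9
  c2: issue MUL r1<-Mul1  regs: r0:Add1,r1:Mul1,r2:5,r3:9
  c3: issue ADD r1<-Add2  regs: r0:Add1,r1:Add2,r2:5,r3:9
  c4: CDB Add1=-1; issue ADD r2<-Add1  regs: r0:-1,r1:Add2,r2:Add1,r3:9
  c5: issue MUL r1<-Mul2  regs: r0:-1,r1:Mul2,r2:Add1,r3:9
  c6: stall  regs: r0:-1,r1:Mul2,r2:Add1,r3:9
  c7: CDB Add1=14; stall  regs: r0:-1,r1:Mul2,r2:14,r3:9
  c8: CDB Mul1=27; issue MUL r0<-Mul1  regs: r0:Mul1,r1:Mul2,r2:14,r3:9
  c9: stall  regs: r0:Mul1,r1:Mul2,r2:14,r3:9
  c10: CDB Mul2=1; issue MUL r2<-Mul2  regs: r0:Mul1,r1:1,r2:Mul2,r3:9
  c11: CDB Add2=36  regs: r0:Mul1,r1:1,r2:Mul2,r3:9
  c12: -  regs: r0:Mul1,r1:1,r2:Mul2,r3:9
  c13: CDB Mul1=126  regs: r0:126,r1:1,r2:Mul2,r3:9
  c14: -  regs: r0:126,r1:1,r2:Mul2,r3:9
  c15: -  regs: r0:126,r1:1,r2:Mul2,r3:9
  c16: -  regs: r0:126,r1:1,r2:Mul2,r3:9
  c17: -  regs: r0:126,r1:1,r2:Mul2,r3:9
  c18: CDB Mul2=1764  regs: r0:126,r1:1,r2:1764,r3:9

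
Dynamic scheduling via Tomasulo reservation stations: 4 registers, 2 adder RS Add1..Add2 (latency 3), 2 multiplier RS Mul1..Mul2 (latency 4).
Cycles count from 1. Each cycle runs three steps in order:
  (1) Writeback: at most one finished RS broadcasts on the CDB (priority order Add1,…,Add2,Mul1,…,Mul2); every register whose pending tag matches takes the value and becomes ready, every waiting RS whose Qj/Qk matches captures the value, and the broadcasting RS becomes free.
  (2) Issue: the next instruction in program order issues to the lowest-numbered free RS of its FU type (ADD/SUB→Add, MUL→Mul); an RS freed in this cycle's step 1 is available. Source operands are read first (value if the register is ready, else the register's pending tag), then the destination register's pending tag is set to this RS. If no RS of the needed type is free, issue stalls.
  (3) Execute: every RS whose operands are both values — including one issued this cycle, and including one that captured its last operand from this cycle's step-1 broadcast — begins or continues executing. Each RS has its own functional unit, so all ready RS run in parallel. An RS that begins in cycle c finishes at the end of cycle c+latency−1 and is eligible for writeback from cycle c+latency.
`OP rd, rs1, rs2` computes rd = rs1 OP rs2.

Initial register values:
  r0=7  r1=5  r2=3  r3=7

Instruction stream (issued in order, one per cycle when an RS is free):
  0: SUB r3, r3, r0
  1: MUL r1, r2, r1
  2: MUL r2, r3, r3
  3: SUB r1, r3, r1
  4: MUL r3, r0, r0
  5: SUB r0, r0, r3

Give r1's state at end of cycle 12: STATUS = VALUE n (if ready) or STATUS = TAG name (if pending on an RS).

c1: issue SUB r3<-Add1 | r0:7,r1:5,r2:3,r3:Add1
c2: issue MUL r1<-Mul1 | r0:7,r1:Mul1,r2:3,r3:Add1
c3: issue MUL r2<-Mul2 | r0:7,r1:Mul1,r2:Mul2,r3:Add1
c4: CDB Add1=0; issue SUB r1<-Add1 | r0:7,r1:Add1,r2:Mul2,r3:0
c5: stall | r0:7,r1:Add1,r2:Mul2,r3:0
c6: CDB Mul1=15; issue MUL r3<-Mul1 | r0:7,r1:Add1,r2:Mul2,r3:Mul1
c7: issue SUB r0<-Add2 | r0:Add2,r1:Add1,r2:Mul2,r3:Mul1
c8: CDB Mul2=0 | r0:Add2,r1:Add1,r2:0,r3:Mul1
c9: CDB Add1=-15 | r0:Add2,r1:-15,r2:0,r3:Mul1
c10: CDB Mul1=49 | r0:Add2,r1:-15,r2:0,r3:49
c11: - | r0:Add2,r1:-15,r2:0,r3:49
c12: - | r0:Add2,r1:-15,r2:0,r3:49

STATUS = VALUE -15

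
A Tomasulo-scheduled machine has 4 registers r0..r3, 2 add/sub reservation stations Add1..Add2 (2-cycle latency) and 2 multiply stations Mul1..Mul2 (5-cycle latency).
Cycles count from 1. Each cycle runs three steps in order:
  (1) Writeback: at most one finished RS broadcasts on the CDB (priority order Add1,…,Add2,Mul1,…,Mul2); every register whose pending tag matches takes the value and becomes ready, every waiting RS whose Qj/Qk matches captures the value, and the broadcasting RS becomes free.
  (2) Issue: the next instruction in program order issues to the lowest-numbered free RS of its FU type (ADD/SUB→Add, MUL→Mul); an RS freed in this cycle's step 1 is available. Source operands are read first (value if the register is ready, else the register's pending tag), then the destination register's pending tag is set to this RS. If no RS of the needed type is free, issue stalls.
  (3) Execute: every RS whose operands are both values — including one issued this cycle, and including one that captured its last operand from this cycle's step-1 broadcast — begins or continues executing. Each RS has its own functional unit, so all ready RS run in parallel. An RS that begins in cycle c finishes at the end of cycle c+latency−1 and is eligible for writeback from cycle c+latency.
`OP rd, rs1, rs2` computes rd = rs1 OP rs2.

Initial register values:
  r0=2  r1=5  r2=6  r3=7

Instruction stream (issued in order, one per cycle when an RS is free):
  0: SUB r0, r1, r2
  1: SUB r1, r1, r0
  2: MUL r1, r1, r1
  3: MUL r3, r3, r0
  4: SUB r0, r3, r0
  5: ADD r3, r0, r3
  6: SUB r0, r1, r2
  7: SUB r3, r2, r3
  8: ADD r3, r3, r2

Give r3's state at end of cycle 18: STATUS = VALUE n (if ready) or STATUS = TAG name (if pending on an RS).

STATUS = VALUE 25

c1: issue SUB r0<-Add1 | r0:Add1,r1:5,r2:6,r3:7
c2: issue SUB r1<-Add2 | r0:Add1,r1:Add2,r2:6,r3:7
c3: CDB Add1=-1; issue MUL r1<-Mul1 | r0:-1,r1:Mul1,r2:6,r3:7
c4: issue MUL r3<-Mul2 | r0:-1,r1:Mul1,r2:6,r3:Mul2
c5: CDB Add2=6; issue SUB r0<-Add1 | r0:Add1,r1:Mul1,r2:6,r3:Mul2
c6: issue ADD r3<-Add2 | r0:Add1,r1:Mul1,r2:6,r3:Add2
c7: stall | r0:Add1,r1:Mul1,r2:6,r3:Add2
c8: stall | r0:Add1,r1:Mul1,r2:6,r3:Add2
c9: CDB Mul2=-7; stall | r0:Add1,r1:Mul1,r2:6,r3:Add2
c10: CDB Mul1=36; stall | r0:Add1,r1:36,r2:6,r3:Add2
c11: CDB Add1=-6; issue SUB r0<-Add1 | r0:Add1,r1:36,r2:6,r3:Add2
c12: stall | r0:Add1,r1:36,r2:6,r3:Add2
c13: CDB Add1=30; issue SUB r3<-Add1 | r0:30,r1:36,r2:6,r3:Add1
c14: CDB Add2=-13; issue ADD r3<-Add2 | r0:30,r1:36,r2:6,r3:Add2
c15: - | r0:30,r1:36,r2:6,r3:Add2
c16: CDB Add1=19 | r0:30,r1:36,r2:6,r3:Add2
c17: - | r0:30,r1:36,r2:6,r3:Add2
c18: CDB Add2=25 | r0:30,r1:36,r2:6,r3:25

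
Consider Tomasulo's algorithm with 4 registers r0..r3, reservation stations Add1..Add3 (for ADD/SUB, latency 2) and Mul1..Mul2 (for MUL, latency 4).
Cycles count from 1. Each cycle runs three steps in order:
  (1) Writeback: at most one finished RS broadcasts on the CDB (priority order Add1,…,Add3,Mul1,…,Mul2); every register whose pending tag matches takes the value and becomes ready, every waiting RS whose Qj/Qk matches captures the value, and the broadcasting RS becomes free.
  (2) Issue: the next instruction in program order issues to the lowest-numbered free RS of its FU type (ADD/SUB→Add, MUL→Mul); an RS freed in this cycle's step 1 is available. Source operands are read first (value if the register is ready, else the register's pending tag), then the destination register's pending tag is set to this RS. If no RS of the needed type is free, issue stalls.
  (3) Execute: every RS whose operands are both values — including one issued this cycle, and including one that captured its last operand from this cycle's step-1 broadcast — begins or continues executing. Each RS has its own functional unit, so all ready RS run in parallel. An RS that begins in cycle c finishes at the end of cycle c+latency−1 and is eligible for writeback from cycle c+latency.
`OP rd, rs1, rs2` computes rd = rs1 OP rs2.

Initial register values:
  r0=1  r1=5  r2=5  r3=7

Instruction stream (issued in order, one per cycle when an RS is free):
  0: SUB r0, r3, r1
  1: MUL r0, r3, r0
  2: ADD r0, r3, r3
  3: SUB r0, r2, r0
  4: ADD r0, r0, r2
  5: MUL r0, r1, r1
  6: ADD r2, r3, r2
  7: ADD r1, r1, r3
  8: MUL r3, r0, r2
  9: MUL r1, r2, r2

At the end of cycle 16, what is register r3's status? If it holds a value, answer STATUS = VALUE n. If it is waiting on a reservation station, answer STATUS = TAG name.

  c1: issue SUB r0<-Add1  regs: r0:Add1,r1:5,r2:5,r3:7
  c2: issue MUL r0<-Mul1  regs: r0:Mul1,r1:5,r2:5,r3:7
  c3: CDB Add1=2; issue ADD r0<-Add1  regs: r0:Add1,r1:5,r2:5,r3:7
  c4: issue SUB r0<-Add2  regs: r0:Add2,r1:5,r2:5,r3:7
  c5: CDB Add1=14; issue ADD r0<-Add1  regs: r0:Add1,r1:5,r2:5,r3:7
  c6: issue MUL r0<-Mul2  regs: r0:Mul2,r1:5,r2:5,r3:7
  c7: CDB Add2=-9; issue ADD r2<-Add2  regs: r0:Mul2,r1:5,r2:Add2,r3:7
  c8: CDB Mul1=14; issue ADD r1<-Add3  regs: r0:Mul2,r1:Add3,r2:Add2,r3:7
  c9: CDB Add1=-4; issue MUL r3<-Mul1  regs: r0:Mul2,r1:Add3,r2:Add2,r3:Mul1
  c10: CDB Add2=12; stall  regs: r0:Mul2,r1:Add3,r2:12,r3:Mul1
  c11: CDB Add3=12; stall  regs: r0:Mul2,r1:12,r2:12,r3:Mul1
  c12: CDB Mul2=25; issue MUL r1<-Mul2  regs: r0:25,r1:Mul2,r2:12,r3:Mul1
  c13: -  regs: r0:25,r1:Mul2,r2:12,r3:Mul1
  c14: -  regs: r0:25,r1:Mul2,r2:12,r3:Mul1
  c15: -  regs: r0:25,r1:Mul2,r2:12,r3:Mul1
  c16: CDB Mul1=300  regs: r0:25,r1:Mul2,r2:12,r3:300

STATUS = VALUE 300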